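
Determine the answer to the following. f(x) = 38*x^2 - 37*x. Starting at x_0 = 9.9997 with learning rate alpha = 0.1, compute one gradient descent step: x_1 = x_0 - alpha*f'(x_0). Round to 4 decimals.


We compute the gradient at x_0 and apply the update.
f'(x) = 76*x - 37
f'(9.9997) = 76*9.9997 - 37 = 722.9772
x_1 = 9.9997 - 0.1*722.9772 = -62.298


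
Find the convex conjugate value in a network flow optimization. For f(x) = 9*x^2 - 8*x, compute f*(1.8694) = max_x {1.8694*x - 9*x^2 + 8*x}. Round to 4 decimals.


f*(y) = sup_x {y*x - a*x^2 - b*x} = sup_x {(y-b)*x - a*x^2}
FOC: (y - b) - 2a*x = 0 => x* = (y - b)/(2a)
x* = (1.8694 + 8)/(2*9) = 0.5483
f*(1.8694) = (y-b)^2/(4a) = (1.8694 + 8)^2/(4*9)
= 97.4051/36 = 2.7057


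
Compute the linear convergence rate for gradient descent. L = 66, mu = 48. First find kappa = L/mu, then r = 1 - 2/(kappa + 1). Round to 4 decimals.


Step 1: Compute the condition number.
kappa = L/mu = 66/48 = 1.375
Step 2: Compute the convergence rate.
r = 1 - 2/(kappa + 1) = 1 - 2*mu/(L + mu) = (L - mu)/(L + mu) = 18/114 = 0.1579


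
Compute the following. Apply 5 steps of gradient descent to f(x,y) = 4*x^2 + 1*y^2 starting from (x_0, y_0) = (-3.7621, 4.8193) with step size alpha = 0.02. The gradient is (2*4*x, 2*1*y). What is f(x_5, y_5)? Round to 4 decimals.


Gradient descent on f(x,y) = 4*x^2 + 1*y^2.
Starting point: (-3.7621, 4.8193), alpha = 0.02
Step 1: grad_x = 2*4*-3.7621 = -30.0968, grad_y = 2*1*4.8193 = 9.6386
  x_1 = -3.7621 - 0.02*-30.0968 = -3.1602
  y_1 = 4.8193 - 0.02*9.6386 = 4.6265
Step 2: grad_x = 2*4*-3.1602 = -25.2813, grad_y = 2*1*4.6265 = 9.2531
  x_2 = -3.1602 - 0.02*-25.2813 = -2.6545
  y_2 = 4.6265 - 0.02*9.2531 = 4.4415
Step 3: grad_x = 2*4*-2.6545 = -21.2363, grad_y = 2*1*4.4415 = 8.8829
  x_3 = -2.6545 - 0.02*-21.2363 = -2.2298
  y_3 = 4.4415 - 0.02*8.8829 = 4.2638
Step 4: grad_x = 2*4*-2.2298 = -17.8385, grad_y = 2*1*4.2638 = 8.5276
  x_4 = -2.2298 - 0.02*-17.8385 = -1.873
  y_4 = 4.2638 - 0.02*8.5276 = 4.0933
Step 5: grad_x = 2*4*-1.873 = -14.9843, grad_y = 2*1*4.0933 = 8.1865
  x_5 = -1.873 - 0.02*-14.9843 = -1.5734
  y_5 = 4.0933 - 0.02*8.1865 = 3.9295
f(-1.5734, 3.9295) = 4*(-1.5734)^2 + 1*3.9295^2 = 25.343


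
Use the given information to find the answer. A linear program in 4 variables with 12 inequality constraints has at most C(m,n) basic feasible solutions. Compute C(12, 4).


Each vertex corresponds to some choice of n active constraints out of m, so the number of vertices is at most C(m, n) = m! / (n!(m-n)!).
m = 12, n = 4
Numerator: 12 * 11 * 10 * 9
Denominator: 4! = 24
C(12, 4) = 495


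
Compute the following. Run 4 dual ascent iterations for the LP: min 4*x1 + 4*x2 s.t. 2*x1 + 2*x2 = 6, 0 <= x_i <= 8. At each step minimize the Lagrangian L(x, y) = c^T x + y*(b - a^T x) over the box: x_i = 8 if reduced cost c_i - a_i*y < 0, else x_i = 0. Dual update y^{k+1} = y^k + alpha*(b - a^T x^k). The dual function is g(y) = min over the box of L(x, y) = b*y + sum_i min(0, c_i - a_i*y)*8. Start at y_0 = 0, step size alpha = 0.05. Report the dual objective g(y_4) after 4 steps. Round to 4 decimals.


Dual ascent for LP: min 4*x1 + 4*x2, 2*x1 + 2*x2 = 6, 0 <= x_i <= 8
Step 1: y^k = 0.0, reduced costs: (4.0, 4.0)
  x^k = (0.0, 0.0), subgradient = b - a^T x = 6.0
  y^{k+1} = 0.0 + 0.05*6.0 = 0.3
Step 2: y^k = 0.3, reduced costs: (3.4, 3.4)
  x^k = (0.0, 0.0), subgradient = b - a^T x = 6.0
  y^{k+1} = 0.3 + 0.05*6.0 = 0.6
Step 3: y^k = 0.6, reduced costs: (2.8, 2.8)
  x^k = (0.0, 0.0), subgradient = b - a^T x = 6.0
  y^{k+1} = 0.6 + 0.05*6.0 = 0.9
Step 4: y^k = 0.9, reduced costs: (2.2, 2.2)
  x^k = (0.0, 0.0), subgradient = b - a^T x = 6.0
  y^{k+1} = 0.9 + 0.05*6.0 = 1.2
Dual objective at y_4 = 1.2: reduced costs (1.6, 1.6), box minimizer x = (0.0, 0.0)
g(y_4) = b*y + (c1 - a1*y)*x1 + (c2 - a2*y)*x2 = 6*1.2 + 1.6*0.0 + 1.6*0.0 = 7.2 + 0.0 + 0.0 = 7.2


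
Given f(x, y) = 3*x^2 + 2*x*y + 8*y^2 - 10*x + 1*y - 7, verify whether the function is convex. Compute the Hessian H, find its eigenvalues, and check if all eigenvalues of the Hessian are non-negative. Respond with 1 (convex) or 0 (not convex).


The Hessian of f(x,y) = 3*x^2 + 2*x*y + 8*y^2 - 10*x + 1*y - 7 is:
H = [[6, 2], [2, 16]]
Trace = 6 + 16 = 22
Determinant = 6*16 - (2)^2 = 92
Discriminant = (22)^2 - 4*92 = 116.0
Eigenvalues: lambda_1 = 5.6148, lambda_2 = 16.3852
The function is convex.

1


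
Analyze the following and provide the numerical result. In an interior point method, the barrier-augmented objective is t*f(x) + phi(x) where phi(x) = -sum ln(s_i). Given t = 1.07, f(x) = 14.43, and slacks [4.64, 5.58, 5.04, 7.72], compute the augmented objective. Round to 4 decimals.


Step 1: Compute log-barrier.
ln values: [1.5347, 1.7192, 1.6174, 2.0438]
phi = -(1.5347 + 1.7192 + 1.6174 + 2.0438) = -6.9151
Step 2: Compute augmented objective.
t*f(x) = 1.07*14.43 = 15.4401
Total = 15.4401 - 6.9151 = 8.525


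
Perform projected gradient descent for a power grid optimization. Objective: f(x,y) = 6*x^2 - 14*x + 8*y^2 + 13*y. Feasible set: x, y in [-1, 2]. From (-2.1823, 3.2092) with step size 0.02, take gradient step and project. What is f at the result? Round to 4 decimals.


Step 1: Compute gradient at (-2.1823, 3.2092).
grad_x = 2*6*-2.1823 - 14 = -40.1876
grad_y = 2*8*3.2092 + 13 = 64.3472
Step 2: Gradient step.
x_raw = -2.1823 - 0.02*-40.1876 = -1.3785
y_raw = 3.2092 - 0.02*64.3472 = 1.9223
Step 3: Project onto [-1, 2].
x_proj = clip(-1.3785) = -1.0
y_proj = clip(1.9223) = 1.9223
Step 4: Evaluate f.
f(-1.0, 1.9223) = 74.5499


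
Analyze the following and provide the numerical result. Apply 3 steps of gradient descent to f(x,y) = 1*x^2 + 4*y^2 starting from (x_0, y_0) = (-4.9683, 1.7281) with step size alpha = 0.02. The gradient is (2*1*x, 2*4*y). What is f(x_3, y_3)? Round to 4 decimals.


Gradient descent on f(x,y) = 1*x^2 + 4*y^2.
Starting point: (-4.9683, 1.7281), alpha = 0.02
Step 1: grad_x = 2*1*-4.9683 = -9.9366, grad_y = 2*4*1.7281 = 13.8248
  x_1 = -4.9683 - 0.02*-9.9366 = -4.7696
  y_1 = 1.7281 - 0.02*13.8248 = 1.4516
Step 2: grad_x = 2*1*-4.7696 = -9.5391, grad_y = 2*4*1.4516 = 11.6128
  x_2 = -4.7696 - 0.02*-9.5391 = -4.5788
  y_2 = 1.4516 - 0.02*11.6128 = 1.2193
Step 3: grad_x = 2*1*-4.5788 = -9.1576, grad_y = 2*4*1.2193 = 9.7548
  x_3 = -4.5788 - 0.02*-9.1576 = -4.3956
  y_3 = 1.2193 - 0.02*9.7548 = 1.0243
f(-4.3956, 1.0243) = 1*(-4.3956)^2 + 4*1.0243^2 = 23.518


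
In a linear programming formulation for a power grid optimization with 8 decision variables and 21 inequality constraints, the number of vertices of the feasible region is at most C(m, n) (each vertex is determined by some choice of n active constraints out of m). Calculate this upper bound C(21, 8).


Each vertex corresponds to some choice of n active constraints out of m, so the number of vertices is at most C(m, n) = m! / (n!(m-n)!).
m = 21, n = 8
Numerator: 21 * 20 * 19 * 18 * 17 * 16 * 15 * 14
Denominator: 8! = 40320
C(21, 8) = 203490


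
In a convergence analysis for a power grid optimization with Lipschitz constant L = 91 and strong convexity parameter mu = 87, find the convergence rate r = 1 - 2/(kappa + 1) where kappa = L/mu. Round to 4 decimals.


Step 1: Compute the condition number.
kappa = L/mu = 91/87 = 1.046
Step 2: Compute the convergence rate.
r = 1 - 2/(kappa + 1) = 1 - 2*mu/(L + mu) = (L - mu)/(L + mu) = 4/178 = 0.0225


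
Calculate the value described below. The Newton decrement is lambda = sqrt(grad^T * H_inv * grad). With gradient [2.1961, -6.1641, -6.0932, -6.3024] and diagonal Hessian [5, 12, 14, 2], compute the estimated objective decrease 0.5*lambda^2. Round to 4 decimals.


Step 1: H is diagonal, so H^(-1) * g = [0.4392, -0.5137, -0.4352, -3.1512].
Step 2: g^T H^(-1) g = sum_i g_i^2 / H_ii
  = (2.1961)^2/5 + (-6.1641)^2/12 + (-6.0932)^2/14 + (-6.3024)^2/2
  = 0.9646 + 3.1663 + 2.6519 + 19.8601 = 26.643
Step 3: Objective decrease = 0.5 * g^T H^(-1) g = 13.3215


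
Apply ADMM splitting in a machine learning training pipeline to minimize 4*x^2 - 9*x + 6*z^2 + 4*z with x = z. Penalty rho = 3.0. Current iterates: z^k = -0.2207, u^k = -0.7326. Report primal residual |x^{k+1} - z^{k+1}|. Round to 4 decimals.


ADMM iteration with rho = 3.0, z^k = -0.2207, u^k = -0.7326
Step 1: x-update.
Minimize 4*x^2 - 9*x + (3.0/2)*(x + 0.2207 - 0.7326)^2
FOC: (2*4 + 3.0)*x = 9 + 3.0*(-0.2207 + 0.7326)
x^{k+1} = 0.9578
Step 2: z-update.
Minimize 6*z^2 + 4*z + (3.0/2)*(0.9578 - z - 0.7326)^2
FOC: (2*6 + 3.0)*z = -4 + 3.0*(0.9578 - 0.7326)
z^{k+1} = -0.2216
Step 3: u-update.
u^{k+1} = -0.7326 + 0.9578 + 0.2216 = 0.4468
Step 4: Primal residual = |0.9578 + 0.2216| = 1.1794


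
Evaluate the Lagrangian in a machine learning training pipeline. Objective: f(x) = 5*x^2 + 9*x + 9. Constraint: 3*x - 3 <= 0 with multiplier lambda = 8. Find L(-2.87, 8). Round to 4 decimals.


Step 1: Evaluate f(x).
f(-2.87) = 5*(-2.87)^2 + 9*(-2.87) + 9 = 24.3545
Step 2: Evaluate g(x).
g(-2.87) = 3*-2.87 - 3 = -11.61
Step 3: Compute Lagrangian.
L = 24.3545 + 8*-11.61 = -68.5255


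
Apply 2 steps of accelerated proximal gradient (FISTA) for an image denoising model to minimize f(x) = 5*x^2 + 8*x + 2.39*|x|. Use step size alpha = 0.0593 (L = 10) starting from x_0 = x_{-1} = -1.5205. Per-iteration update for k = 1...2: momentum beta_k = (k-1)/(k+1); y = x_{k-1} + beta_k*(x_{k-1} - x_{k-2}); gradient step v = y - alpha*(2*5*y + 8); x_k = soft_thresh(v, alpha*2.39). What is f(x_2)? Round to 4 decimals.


FISTA on f(x) = 5*x^2 + 8*x + 2.39*|x|
L = 10, alpha = 0.0593
Iteration 1: beta = 0.0, y = -1.5205 + 0.0*(-1.5205 + 1.5205) = -1.5205
  grad(y) = -7.205, v = y - alpha*grad = -1.0932
  prox(v) = soft_thresh(-1.0932, 0.1417) = -0.9515
Iteration 2: beta = 0.3333, y = -0.9515 + 0.3333*(-0.9515 + 1.5205) = -0.7619
  grad(y) = 0.3814, v = y - alpha*grad = -0.7845
  prox(v) = soft_thresh(-0.7845, 0.1417) = -0.6427
f(x_2) = 5*(-0.6427)^2 + 8*(-0.6427) + 2.39*|-0.6427| = -1.5402


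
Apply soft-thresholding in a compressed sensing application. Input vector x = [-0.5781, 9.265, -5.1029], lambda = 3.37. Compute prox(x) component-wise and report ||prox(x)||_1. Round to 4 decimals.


Soft-thresholding with lambda = 3.37:
prox(-0.5781) = sign(-0.5781)*max(|-0.5781| - 3.37, 0) = 0.0
prox(9.265) = sign(9.265)*max(|9.265| - 3.37, 0) = 5.895
prox(-5.1029) = sign(-5.1029)*max(|-5.1029| - 3.37, 0) = -1.7329
prox(x) = [0.0, 5.895, -1.7329]
||prox(x)||_1 = 0.0 + 5.895 + 1.7329 = 7.6279


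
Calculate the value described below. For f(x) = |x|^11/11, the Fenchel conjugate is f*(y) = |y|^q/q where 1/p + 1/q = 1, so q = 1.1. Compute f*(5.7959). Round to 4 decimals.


The conjugate exponent q satisfies 1/p + 1/q = 1.
p = 11, so q = 11/(11 - 1) = 1.1
|y|^q = 5.7959^1.1 = 6.9093
f*(5.7959) = 6.9093 / 1.1 = 6.2812


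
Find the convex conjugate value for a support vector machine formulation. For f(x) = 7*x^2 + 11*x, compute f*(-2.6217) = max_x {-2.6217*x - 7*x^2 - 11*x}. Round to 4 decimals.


f*(y) = sup_x {y*x - a*x^2 - b*x} = sup_x {(y-b)*x - a*x^2}
FOC: (y - b) - 2a*x = 0 => x* = (y - b)/(2a)
x* = (-2.6217 - 11)/(2*7) = -0.973
f*(-2.6217) = (y-b)^2/(4a) = (-2.6217 - 11)^2/(4*7)
= 185.5507/28 = 6.6268


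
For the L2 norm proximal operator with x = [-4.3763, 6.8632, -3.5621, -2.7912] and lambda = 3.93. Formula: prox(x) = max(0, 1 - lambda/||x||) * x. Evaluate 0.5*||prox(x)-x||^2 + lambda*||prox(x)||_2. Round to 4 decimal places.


Step 1: Compute ||x||.
||x|| = 9.3132
Step 2: Compute scaling factor.
scale = max(0, 1 - 3.93/9.3132) = 0.578
Step 3: prox(x) = [-2.5296, 3.967, -2.059, -1.6134]
||prox(x)|| = 5.3832
Step 4: Proximal objective.
0.5*||prox-x||^2 = 7.7225
lambda*||prox|| = 21.156
Total = 28.8783


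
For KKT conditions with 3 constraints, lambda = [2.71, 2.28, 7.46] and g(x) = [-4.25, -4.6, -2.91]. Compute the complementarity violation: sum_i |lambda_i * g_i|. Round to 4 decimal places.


KKT complementary slackness check:
lambda_1 * g_1 = 2.71 * -4.25 = -11.5175
lambda_2 * g_2 = 2.28 * -4.6 = -10.488
lambda_3 * g_3 = 7.46 * -2.91 = -21.7086
Total violation = 11.5175 + 10.488 + 21.7086 = 43.7141


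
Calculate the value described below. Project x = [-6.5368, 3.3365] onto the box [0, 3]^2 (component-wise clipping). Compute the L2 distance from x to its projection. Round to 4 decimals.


Project each component onto [0, 3].
clip(-6.5368) = 0.0, clip(3.3365) = 3.0
Projection = [0.0, 3.0]
Squared diffs: [42.7298, 0.1132]
Distance = sqrt(42.843) = 6.5455


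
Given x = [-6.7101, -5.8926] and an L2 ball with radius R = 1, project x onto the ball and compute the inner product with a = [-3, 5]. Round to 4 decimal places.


Step 1: Compute ||x|| (intermediates to 6 decimals).
||x|| = sqrt((-6.7101)^2 + (-5.8926)^2) = 8.930183
Step 2: Project.
Since ||x|| > R, scale = R/||x|| = 1/8.930183 = 0.11198, proj(x) = scale * x
proj(x) = [-0.751397, -0.659853]
Step 3: Dot product.
a^T * proj(x) = -3*(-0.751397) + 5*(-0.659853) = -1.0451


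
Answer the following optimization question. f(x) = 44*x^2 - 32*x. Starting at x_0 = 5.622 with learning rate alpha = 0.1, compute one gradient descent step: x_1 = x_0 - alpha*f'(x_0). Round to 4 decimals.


We compute the gradient at x_0 and apply the update.
f'(x) = 88*x - 32
f'(5.622) = 88*5.622 - 32 = 462.736
x_1 = 5.622 - 0.1*462.736 = -40.6516


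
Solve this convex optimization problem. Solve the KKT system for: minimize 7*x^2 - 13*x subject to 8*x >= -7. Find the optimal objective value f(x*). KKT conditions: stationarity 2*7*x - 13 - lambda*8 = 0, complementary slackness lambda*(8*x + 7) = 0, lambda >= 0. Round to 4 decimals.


Step 1: Try lambda = 0 (constraint inactive).
Stationarity: 2*7*x - 13 = 0
x* = 13/(2*7) = 13/14 = 0.9286 (rounded; the exact value 13/14 is used below)
Check constraint: 8*0.9286 = 7.4288 >= -7 -- satisfied.
Step 2: Compute optimal value.
f(x*) = 7*(13/14)^2 - 13*(13/14) = -6.0357


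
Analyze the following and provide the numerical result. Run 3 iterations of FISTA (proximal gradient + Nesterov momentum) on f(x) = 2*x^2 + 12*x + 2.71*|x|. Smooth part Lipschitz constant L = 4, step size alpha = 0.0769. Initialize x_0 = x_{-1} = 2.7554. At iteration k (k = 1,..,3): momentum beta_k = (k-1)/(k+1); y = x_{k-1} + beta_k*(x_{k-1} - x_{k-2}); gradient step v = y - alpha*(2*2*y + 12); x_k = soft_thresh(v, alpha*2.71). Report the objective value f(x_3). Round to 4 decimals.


FISTA on f(x) = 2*x^2 + 12*x + 2.71*|x|
L = 4, alpha = 0.0769
Iteration 1: beta = 0.0, y = 2.7554 + 0.0*(2.7554 - 2.7554) = 2.7554
  grad(y) = 23.0216, v = y - alpha*grad = 0.985
  prox(v) = soft_thresh(0.985, 0.2084) = 0.7766
Iteration 2: beta = 0.3333, y = 0.7766 + 0.3333*(0.7766 - 2.7554) = 0.1171
  grad(y) = 12.4682, v = y - alpha*grad = -0.8418
  prox(v) = soft_thresh(-0.8418, 0.2084) = -0.6334
Iteration 3: beta = 0.5, y = -0.6334 + 0.5*(-0.6334 - 0.7766) = -1.3383
  grad(y) = 6.6466, v = y - alpha*grad = -1.8495
  prox(v) = soft_thresh(-1.8495, 0.2084) = -1.6411
f(x_3) = 2*(-1.6411)^2 + 12*(-1.6411) + 2.71*|-1.6411| = -9.8593


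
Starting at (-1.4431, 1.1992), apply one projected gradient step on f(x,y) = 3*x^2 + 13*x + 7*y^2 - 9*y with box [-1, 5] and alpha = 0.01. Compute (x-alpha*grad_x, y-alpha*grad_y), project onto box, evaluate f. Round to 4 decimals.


Step 1: Compute gradient at (-1.4431, 1.1992).
grad_x = 2*3*-1.4431 + 13 = 4.3414
grad_y = 2*7*1.1992 - 9 = 7.7888
Step 2: Gradient step.
x_raw = -1.4431 - 0.01*4.3414 = -1.4865
y_raw = 1.1992 - 0.01*7.7888 = 1.1213
Step 3: Project onto [-1, 5].
x_proj = clip(-1.4865) = -1.0
y_proj = clip(1.1213) = 1.1213
Step 4: Evaluate f.
f(-1.0, 1.1213) = -11.2904


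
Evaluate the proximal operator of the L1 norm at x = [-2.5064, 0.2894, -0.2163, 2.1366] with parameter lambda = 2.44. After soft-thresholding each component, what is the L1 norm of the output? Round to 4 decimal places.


Soft-thresholding with lambda = 2.44:
prox(-2.5064) = sign(-2.5064)*max(|-2.5064| - 2.44, 0) = -0.0664
prox(0.2894) = sign(0.2894)*max(|0.2894| - 2.44, 0) = 0.0
prox(-0.2163) = sign(-0.2163)*max(|-0.2163| - 2.44, 0) = 0.0
prox(2.1366) = sign(2.1366)*max(|2.1366| - 2.44, 0) = 0.0
prox(x) = [-0.0664, 0.0, 0.0, 0.0]
||prox(x)||_1 = 0.0664 + 0.0 + 0.0 + 0.0 = 0.0664


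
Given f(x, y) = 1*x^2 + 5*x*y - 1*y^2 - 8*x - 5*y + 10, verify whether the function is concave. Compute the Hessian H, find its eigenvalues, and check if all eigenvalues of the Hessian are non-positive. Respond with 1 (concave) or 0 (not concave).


The Hessian of f(x,y) = 1*x^2 + 5*x*y - 1*y^2 - 8*x - 5*y + 10 is:
H = [[2, 5], [5, -2]]
Trace = 2 - 2 = 0
Determinant = 2*-2 - (5)^2 = -29
Discriminant = (0)^2 - 4*-29 = 116.0
Eigenvalues: lambda_1 = -5.3852, lambda_2 = 5.3852
The function is not concave.

0


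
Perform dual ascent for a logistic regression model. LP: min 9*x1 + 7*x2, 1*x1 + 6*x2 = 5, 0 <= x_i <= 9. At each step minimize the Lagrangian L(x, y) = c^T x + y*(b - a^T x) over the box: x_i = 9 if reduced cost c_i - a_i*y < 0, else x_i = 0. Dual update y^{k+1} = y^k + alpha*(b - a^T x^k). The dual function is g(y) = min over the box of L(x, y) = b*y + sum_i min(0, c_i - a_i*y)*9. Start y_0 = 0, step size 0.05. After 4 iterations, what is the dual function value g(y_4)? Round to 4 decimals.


Dual ascent for LP: min 9*x1 + 7*x2, 1*x1 + 6*x2 = 5, 0 <= x_i <= 9
Step 1: y^k = 0.0, reduced costs: (9.0, 7.0)
  x^k = (0.0, 0.0), subgradient = b - a^T x = 5.0
  y^{k+1} = 0.0 + 0.05*5.0 = 0.25
Step 2: y^k = 0.25, reduced costs: (8.75, 5.5)
  x^k = (0.0, 0.0), subgradient = b - a^T x = 5.0
  y^{k+1} = 0.25 + 0.05*5.0 = 0.5
Step 3: y^k = 0.5, reduced costs: (8.5, 4.0)
  x^k = (0.0, 0.0), subgradient = b - a^T x = 5.0
  y^{k+1} = 0.5 + 0.05*5.0 = 0.75
Step 4: y^k = 0.75, reduced costs: (8.25, 2.5)
  x^k = (0.0, 0.0), subgradient = b - a^T x = 5.0
  y^{k+1} = 0.75 + 0.05*5.0 = 1.0
Dual objective at y_4 = 1.0: reduced costs (8.0, 1.0), box minimizer x = (0.0, 0.0)
g(y_4) = b*y + (c1 - a1*y)*x1 + (c2 - a2*y)*x2 = 5*1.0 + 8.0*0.0 + 1.0*0.0 = 5.0 + 0.0 + 0.0 = 5.0


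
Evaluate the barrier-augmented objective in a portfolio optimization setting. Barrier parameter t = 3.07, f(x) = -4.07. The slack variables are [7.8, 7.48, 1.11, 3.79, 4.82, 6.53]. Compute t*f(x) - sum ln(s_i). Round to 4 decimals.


Step 1: Compute log-barrier.
ln values: [2.0541, 2.0122, 0.1044, 1.3324, 1.5728, 1.8764]
phi = -(2.0541 + 2.0122 + 0.1044 + 1.3324 + 1.5728 + 1.8764) = -8.9523
Step 2: Compute augmented objective.
t*f(x) = 3.07*-4.07 = -12.4949
Total = -12.4949 - 8.9523 = -21.4472


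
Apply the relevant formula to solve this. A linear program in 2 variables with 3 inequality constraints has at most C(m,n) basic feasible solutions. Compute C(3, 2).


Each vertex corresponds to some choice of n active constraints out of m, so the number of vertices is at most C(m, n) = m! / (n!(m-n)!).
m = 3, n = 2
Numerator: 3 * 2
Denominator: 2! = 2
C(3, 2) = 3


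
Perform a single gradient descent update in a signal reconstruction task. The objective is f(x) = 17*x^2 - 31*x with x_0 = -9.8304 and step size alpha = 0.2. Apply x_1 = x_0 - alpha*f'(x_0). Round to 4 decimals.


We compute the gradient at x_0 and apply the update.
f'(x) = 34*x - 31
f'(-9.8304) = 34*-9.8304 - 31 = -365.2336
x_1 = -9.8304 - 0.2*-365.2336 = 63.2163


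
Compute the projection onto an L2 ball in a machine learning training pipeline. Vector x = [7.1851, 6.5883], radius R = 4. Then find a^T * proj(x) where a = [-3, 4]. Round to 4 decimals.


Step 1: Compute ||x|| (intermediates to 6 decimals).
||x|| = sqrt(7.1851^2 + 6.5883^2) = 9.748403
Step 2: Project.
Since ||x|| > R, scale = R/||x|| = 4/9.748403 = 0.410324, proj(x) = scale * x
proj(x) = [2.948219, 2.703338]
Step 3: Dot product.
a^T * proj(x) = -3*2.948219 + 4*2.703338 = 1.9687


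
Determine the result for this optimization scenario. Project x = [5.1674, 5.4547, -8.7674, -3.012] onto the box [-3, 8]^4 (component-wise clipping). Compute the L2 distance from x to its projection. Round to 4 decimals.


Project each component onto [-3, 8].
clip(5.1674) = 5.1674, clip(5.4547) = 5.4547, clip(-8.7674) = -3.0, clip(-3.012) = -3.0
Projection = [5.1674, 5.4547, -3.0, -3.0]
Squared diffs: [0.0, 0.0, 33.2629, 0.0001]
Distance = sqrt(33.263) = 5.7674


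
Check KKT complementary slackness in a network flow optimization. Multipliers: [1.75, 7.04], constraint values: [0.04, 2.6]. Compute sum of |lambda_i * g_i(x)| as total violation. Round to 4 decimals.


KKT complementary slackness check:
lambda_1 * g_1 = 1.75 * 0.04 = 0.07
lambda_2 * g_2 = 7.04 * 2.6 = 18.304
Total violation = 0.07 + 18.304 = 18.374


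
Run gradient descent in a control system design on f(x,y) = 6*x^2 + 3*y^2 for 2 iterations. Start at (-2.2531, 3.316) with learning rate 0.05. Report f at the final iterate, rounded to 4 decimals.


Gradient descent on f(x,y) = 6*x^2 + 3*y^2.
Starting point: (-2.2531, 3.316), alpha = 0.05
Step 1: grad_x = 2*6*-2.2531 = -27.0372, grad_y = 2*3*3.316 = 19.896
  x_1 = -2.2531 - 0.05*-27.0372 = -0.9012
  y_1 = 3.316 - 0.05*19.896 = 2.3212
Step 2: grad_x = 2*6*-0.9012 = -10.8149, grad_y = 2*3*2.3212 = 13.9272
  x_2 = -0.9012 - 0.05*-10.8149 = -0.3605
  y_2 = 2.3212 - 0.05*13.9272 = 1.6248
f(-0.3605, 1.6248) = 6*(-0.3605)^2 + 3*1.6248^2 = 8.7001


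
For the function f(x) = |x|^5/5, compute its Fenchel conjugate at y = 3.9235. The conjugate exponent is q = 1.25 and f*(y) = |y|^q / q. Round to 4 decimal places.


The conjugate exponent q satisfies 1/p + 1/q = 1.
p = 5, so q = 5/(5 - 1) = 1.25
|y|^q = 3.9235^1.25 = 5.5219
f*(3.9235) = 5.5219 / 1.25 = 4.4176


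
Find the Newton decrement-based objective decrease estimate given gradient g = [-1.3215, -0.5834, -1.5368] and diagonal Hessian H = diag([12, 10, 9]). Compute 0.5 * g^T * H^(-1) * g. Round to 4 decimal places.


Step 1: H is diagonal, so H^(-1) * g = [-0.1101, -0.0583, -0.1708].
Step 2: g^T H^(-1) g = sum_i g_i^2 / H_ii
  = (-1.3215)^2/12 + (-0.5834)^2/10 + (-1.5368)^2/9
  = 0.1455 + 0.034 + 0.2624 = 0.442
Step 3: Objective decrease = 0.5 * g^T H^(-1) g = 0.221


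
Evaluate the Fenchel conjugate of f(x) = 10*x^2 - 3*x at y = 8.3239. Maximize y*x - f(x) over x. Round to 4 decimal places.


f*(y) = sup_x {y*x - a*x^2 - b*x} = sup_x {(y-b)*x - a*x^2}
FOC: (y - b) - 2a*x = 0 => x* = (y - b)/(2a)
x* = (8.3239 + 3)/(2*10) = 0.5662
f*(8.3239) = (y-b)^2/(4a) = (8.3239 + 3)^2/(4*10)
= 128.2307/40 = 3.2058


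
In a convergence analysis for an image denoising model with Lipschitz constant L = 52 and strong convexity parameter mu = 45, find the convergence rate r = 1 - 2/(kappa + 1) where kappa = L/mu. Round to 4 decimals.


Step 1: Compute the condition number.
kappa = L/mu = 52/45 = 1.1556
Step 2: Compute the convergence rate.
r = 1 - 2/(kappa + 1) = 1 - 2*mu/(L + mu) = (L - mu)/(L + mu) = 7/97 = 0.0722


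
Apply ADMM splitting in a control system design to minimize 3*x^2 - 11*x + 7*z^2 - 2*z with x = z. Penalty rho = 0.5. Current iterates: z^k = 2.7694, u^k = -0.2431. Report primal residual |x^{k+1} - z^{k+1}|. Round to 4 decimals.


ADMM iteration with rho = 0.5, z^k = 2.7694, u^k = -0.2431
Step 1: x-update.
Minimize 3*x^2 - 11*x + (0.5/2)*(x - 2.7694 - 0.2431)^2
FOC: (2*3 + 0.5)*x = 11 + 0.5*(2.7694 + 0.2431)
x^{k+1} = 1.924
Step 2: z-update.
Minimize 7*z^2 - 2*z + (0.5/2)*(1.924 - z - 0.2431)^2
FOC: (2*7 + 0.5)*z = 2 + 0.5*(1.924 - 0.2431)
z^{k+1} = 0.1959
Step 3: u-update.
u^{k+1} = -0.2431 + 1.924 - 0.1959 = 1.485
Step 4: Primal residual = |1.924 - 0.1959| = 1.7281


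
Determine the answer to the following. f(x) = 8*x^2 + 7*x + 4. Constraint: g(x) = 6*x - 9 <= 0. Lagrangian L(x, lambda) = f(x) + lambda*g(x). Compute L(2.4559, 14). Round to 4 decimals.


Step 1: Evaluate f(x).
f(2.4559) = 8*2.4559^2 + 7*2.4559 + 4 = 69.4429
Step 2: Evaluate g(x).
g(2.4559) = 6*2.4559 - 9 = 5.7354
Step 3: Compute Lagrangian.
L = 69.4429 + 14*5.7354 = 149.7385


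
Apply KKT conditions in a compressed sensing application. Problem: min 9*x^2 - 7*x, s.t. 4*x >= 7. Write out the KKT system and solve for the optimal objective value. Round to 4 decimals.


Step 1: Try lambda = 0 (constraint inactive).
x_unc = 7/(2*9) = 0.3889
Check: 4*0.3889 = 1.5556 < 7 -- violated!
Step 2: Constraint must be active: 4*x = 7
x* = 7/4 = 1.75
lambda = (2*9*1.75 - 7)/4 = 6.125
Step 3: Compute optimal value.
f(x*) = 9*1.75^2 - 7*1.75 = 15.3125


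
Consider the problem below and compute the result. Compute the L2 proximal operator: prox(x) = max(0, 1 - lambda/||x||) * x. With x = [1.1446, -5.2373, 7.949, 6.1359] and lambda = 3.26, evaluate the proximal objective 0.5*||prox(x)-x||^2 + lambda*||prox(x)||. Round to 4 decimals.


Step 1: Compute ||x||.
||x|| = 11.3831
Step 2: Compute scaling factor.
scale = max(0, 1 - 3.26/11.3831) = 0.7136
Step 3: prox(x) = [0.8168, -3.7374, 5.6725, 4.3786]
||prox(x)|| = 8.1231
Step 4: Proximal objective.
0.5*||prox-x||^2 = 5.3138
lambda*||prox|| = 26.4813
Total = 31.7952


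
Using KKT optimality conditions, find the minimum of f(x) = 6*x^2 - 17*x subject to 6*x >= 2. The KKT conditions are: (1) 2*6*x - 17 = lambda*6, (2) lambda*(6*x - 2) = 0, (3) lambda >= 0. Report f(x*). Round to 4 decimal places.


Step 1: Try lambda = 0 (constraint inactive).
Stationarity: 2*6*x - 17 = 0
x* = 17/(2*6) = 17/12 = 1.4167 (rounded; the exact value 17/12 is used below)
Check constraint: 6*1.4167 = 8.5002 >= 2 -- satisfied.
Step 2: Compute optimal value.
f(x*) = 6*(17/12)^2 - 17*(17/12) = -12.0417


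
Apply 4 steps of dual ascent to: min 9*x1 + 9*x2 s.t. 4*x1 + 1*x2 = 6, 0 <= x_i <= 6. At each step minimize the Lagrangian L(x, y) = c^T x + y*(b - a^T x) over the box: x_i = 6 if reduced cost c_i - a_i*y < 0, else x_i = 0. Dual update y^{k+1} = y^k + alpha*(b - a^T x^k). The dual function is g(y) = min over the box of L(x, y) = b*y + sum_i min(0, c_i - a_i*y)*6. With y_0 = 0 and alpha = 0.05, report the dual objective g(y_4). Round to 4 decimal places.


Dual ascent for LP: min 9*x1 + 9*x2, 4*x1 + 1*x2 = 6, 0 <= x_i <= 6
Step 1: y^k = 0.0, reduced costs: (9.0, 9.0)
  x^k = (0.0, 0.0), subgradient = b - a^T x = 6.0
  y^{k+1} = 0.0 + 0.05*6.0 = 0.3
Step 2: y^k = 0.3, reduced costs: (7.8, 8.7)
  x^k = (0.0, 0.0), subgradient = b - a^T x = 6.0
  y^{k+1} = 0.3 + 0.05*6.0 = 0.6
Step 3: y^k = 0.6, reduced costs: (6.6, 8.4)
  x^k = (0.0, 0.0), subgradient = b - a^T x = 6.0
  y^{k+1} = 0.6 + 0.05*6.0 = 0.9
Step 4: y^k = 0.9, reduced costs: (5.4, 8.1)
  x^k = (0.0, 0.0), subgradient = b - a^T x = 6.0
  y^{k+1} = 0.9 + 0.05*6.0 = 1.2
Dual objective at y_4 = 1.2: reduced costs (4.2, 7.8), box minimizer x = (0.0, 0.0)
g(y_4) = b*y + (c1 - a1*y)*x1 + (c2 - a2*y)*x2 = 6*1.2 + 4.2*0.0 + 7.8*0.0 = 7.2 + 0.0 + 0.0 = 7.2


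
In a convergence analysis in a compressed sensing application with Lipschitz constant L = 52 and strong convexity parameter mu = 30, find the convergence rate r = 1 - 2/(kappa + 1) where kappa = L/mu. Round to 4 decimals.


Step 1: Compute the condition number.
kappa = L/mu = 52/30 = 1.7333
Step 2: Compute the convergence rate.
r = 1 - 2/(kappa + 1) = 1 - 2*mu/(L + mu) = (L - mu)/(L + mu) = 22/82 = 0.2683


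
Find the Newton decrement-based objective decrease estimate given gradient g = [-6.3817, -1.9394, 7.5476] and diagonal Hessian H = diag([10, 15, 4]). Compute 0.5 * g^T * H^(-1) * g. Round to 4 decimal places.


Step 1: H is diagonal, so H^(-1) * g = [-0.6382, -0.1293, 1.8869].
Step 2: g^T H^(-1) g = sum_i g_i^2 / H_ii
  = (-6.3817)^2/10 + (-1.9394)^2/15 + (7.5476)^2/4
  = 4.0726 + 0.2508 + 14.2416 = 18.5649
Step 3: Objective decrease = 0.5 * g^T H^(-1) g = 9.2825


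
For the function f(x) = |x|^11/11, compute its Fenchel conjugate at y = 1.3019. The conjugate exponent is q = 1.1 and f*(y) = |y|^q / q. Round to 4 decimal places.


The conjugate exponent q satisfies 1/p + 1/q = 1.
p = 11, so q = 11/(11 - 1) = 1.1
|y|^q = 1.3019^1.1 = 1.3367
f*(1.3019) = 1.3367 / 1.1 = 1.2152


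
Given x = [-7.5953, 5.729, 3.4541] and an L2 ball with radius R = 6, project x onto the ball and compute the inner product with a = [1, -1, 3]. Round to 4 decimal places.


Step 1: Compute ||x|| (intermediates to 6 decimals).
||x|| = sqrt((-7.5953)^2 + 5.729^2 + 3.4541^2) = 10.121306
Step 2: Project.
Since ||x|| > R, scale = R/||x|| = 6/10.121306 = 0.592809, proj(x) = scale * x
proj(x) = [-4.502562, 3.396203, 2.047622]
Step 3: Dot product.
a^T * proj(x) = 1*(-4.502562) - 1*3.396203 + 3*2.047622 = -1.7559


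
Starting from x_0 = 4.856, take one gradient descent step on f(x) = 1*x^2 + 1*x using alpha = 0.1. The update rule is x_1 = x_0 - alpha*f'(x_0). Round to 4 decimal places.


We compute the gradient at x_0 and apply the update.
f'(x) = 2*x + 1
f'(4.856) = 2*4.856 + 1 = 10.712
x_1 = 4.856 - 0.1*10.712 = 3.7848


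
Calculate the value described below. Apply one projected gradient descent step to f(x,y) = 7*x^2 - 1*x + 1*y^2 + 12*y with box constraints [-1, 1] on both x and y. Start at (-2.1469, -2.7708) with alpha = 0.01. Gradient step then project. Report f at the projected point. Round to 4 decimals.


Step 1: Compute gradient at (-2.1469, -2.7708).
grad_x = 2*7*-2.1469 - 1 = -31.0566
grad_y = 2*1*-2.7708 + 12 = 6.4584
Step 2: Gradient step.
x_raw = -2.1469 - 0.01*-31.0566 = -1.8363
y_raw = -2.7708 - 0.01*6.4584 = -2.8354
Step 3: Project onto [-1, 1].
x_proj = clip(-1.8363) = -1.0
y_proj = clip(-2.8354) = -1.0
Step 4: Evaluate f.
f(-1.0, -1.0) = -3.0


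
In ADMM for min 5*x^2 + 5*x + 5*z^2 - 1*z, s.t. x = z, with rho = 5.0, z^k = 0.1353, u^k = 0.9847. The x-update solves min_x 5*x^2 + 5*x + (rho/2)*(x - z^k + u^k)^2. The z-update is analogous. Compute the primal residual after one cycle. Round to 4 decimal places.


ADMM iteration with rho = 5.0, z^k = 0.1353, u^k = 0.9847
Step 1: x-update.
Minimize 5*x^2 + 5*x + (5.0/2)*(x - 0.1353 + 0.9847)^2
FOC: (2*5 + 5.0)*x = -5 + 5.0*(0.1353 - 0.9847)
x^{k+1} = -0.6165
Step 2: z-update.
Minimize 5*z^2 - 1*z + (5.0/2)*(-0.6165 - z + 0.9847)^2
FOC: (2*5 + 5.0)*z = 1 + 5.0*(-0.6165 + 0.9847)
z^{k+1} = 0.1894
Step 3: u-update.
u^{k+1} = 0.9847 - 0.6165 - 0.1894 = 0.1788
Step 4: Primal residual = |-0.6165 - 0.1894| = 0.8059


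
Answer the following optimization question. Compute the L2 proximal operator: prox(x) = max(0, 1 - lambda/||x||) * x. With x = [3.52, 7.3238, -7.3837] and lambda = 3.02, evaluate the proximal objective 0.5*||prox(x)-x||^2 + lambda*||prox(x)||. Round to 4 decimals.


Step 1: Compute ||x||.
||x|| = 10.9794
Step 2: Compute scaling factor.
scale = max(0, 1 - 3.02/10.9794) = 0.7249
Step 3: prox(x) = [2.5518, 5.3093, -5.3527]
||prox(x)|| = 7.9594
Step 4: Proximal objective.
0.5*||prox-x||^2 = 4.5602
lambda*||prox|| = 24.0374
Total = 28.5976


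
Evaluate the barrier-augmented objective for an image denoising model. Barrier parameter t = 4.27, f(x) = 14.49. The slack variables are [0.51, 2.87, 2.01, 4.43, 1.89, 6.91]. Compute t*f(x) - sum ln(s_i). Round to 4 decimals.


Step 1: Compute log-barrier.
ln values: [-0.6733, 1.0543, 0.6981, 1.4884, 0.6366, 1.933]
phi = -(-0.6733 + 1.0543 + 0.6981 + 1.4884 + 0.6366 + 1.933) = -5.137
Step 2: Compute augmented objective.
t*f(x) = 4.27*14.49 = 61.8723
Total = 61.8723 - 5.137 = 56.7353


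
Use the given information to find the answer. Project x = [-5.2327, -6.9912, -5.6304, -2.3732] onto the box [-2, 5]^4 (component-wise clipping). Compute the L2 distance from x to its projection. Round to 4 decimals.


Project each component onto [-2, 5].
clip(-5.2327) = -2.0, clip(-6.9912) = -2.0, clip(-5.6304) = -2.0, clip(-2.3732) = -2.0
Projection = [-2.0, -2.0, -2.0, -2.0]
Squared diffs: [10.4503, 24.9121, 13.1798, 0.1393]
Distance = sqrt(48.6815) = 6.9772


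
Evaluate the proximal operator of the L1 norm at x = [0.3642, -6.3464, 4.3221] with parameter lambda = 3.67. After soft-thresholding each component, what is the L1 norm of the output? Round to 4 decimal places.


Soft-thresholding with lambda = 3.67:
prox(0.3642) = sign(0.3642)*max(|0.3642| - 3.67, 0) = 0.0
prox(-6.3464) = sign(-6.3464)*max(|-6.3464| - 3.67, 0) = -2.6764
prox(4.3221) = sign(4.3221)*max(|4.3221| - 3.67, 0) = 0.6521
prox(x) = [0.0, -2.6764, 0.6521]
||prox(x)||_1 = 0.0 + 2.6764 + 0.6521 = 3.3285


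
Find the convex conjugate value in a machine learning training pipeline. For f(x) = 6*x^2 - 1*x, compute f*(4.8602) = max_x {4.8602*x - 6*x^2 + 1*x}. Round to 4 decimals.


f*(y) = sup_x {y*x - a*x^2 - b*x} = sup_x {(y-b)*x - a*x^2}
FOC: (y - b) - 2a*x = 0 => x* = (y - b)/(2a)
x* = (4.8602 + 1)/(2*6) = 0.4884
f*(4.8602) = (y-b)^2/(4a) = (4.8602 + 1)^2/(4*6)
= 34.3419/24 = 1.4309


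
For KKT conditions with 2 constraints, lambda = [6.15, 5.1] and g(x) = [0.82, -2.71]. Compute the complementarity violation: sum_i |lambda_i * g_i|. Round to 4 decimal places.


KKT complementary slackness check:
lambda_1 * g_1 = 6.15 * 0.82 = 5.043
lambda_2 * g_2 = 5.1 * -2.71 = -13.821
Total violation = 5.043 + 13.821 = 18.864


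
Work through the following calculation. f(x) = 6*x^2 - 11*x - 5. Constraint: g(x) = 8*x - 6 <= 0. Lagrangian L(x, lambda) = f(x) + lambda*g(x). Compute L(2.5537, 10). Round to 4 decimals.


Step 1: Evaluate f(x).
f(2.5537) = 6*2.5537^2 - 11*2.5537 - 5 = 6.0376
Step 2: Evaluate g(x).
g(2.5537) = 8*2.5537 - 6 = 14.4296
Step 3: Compute Lagrangian.
L = 6.0376 + 10*14.4296 = 150.3336


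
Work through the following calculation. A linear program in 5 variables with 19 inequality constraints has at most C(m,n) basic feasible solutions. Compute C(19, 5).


Each vertex corresponds to some choice of n active constraints out of m, so the number of vertices is at most C(m, n) = m! / (n!(m-n)!).
m = 19, n = 5
Numerator: 19 * 18 * 17 * 16 * 15
Denominator: 5! = 120
C(19, 5) = 11628


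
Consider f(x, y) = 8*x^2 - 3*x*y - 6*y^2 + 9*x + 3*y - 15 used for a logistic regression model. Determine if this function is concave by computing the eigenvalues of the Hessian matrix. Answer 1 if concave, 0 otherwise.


The Hessian of f(x,y) = 8*x^2 - 3*x*y - 6*y^2 + 9*x + 3*y - 15 is:
H = [[16, -3], [-3, -12]]
Trace = 16 - 12 = 4
Determinant = 16*-12 - (-3)^2 = -201
Discriminant = (4)^2 - 4*-201 = 820.0
Eigenvalues: lambda_1 = -12.3178, lambda_2 = 16.3178
The function is not concave.

0


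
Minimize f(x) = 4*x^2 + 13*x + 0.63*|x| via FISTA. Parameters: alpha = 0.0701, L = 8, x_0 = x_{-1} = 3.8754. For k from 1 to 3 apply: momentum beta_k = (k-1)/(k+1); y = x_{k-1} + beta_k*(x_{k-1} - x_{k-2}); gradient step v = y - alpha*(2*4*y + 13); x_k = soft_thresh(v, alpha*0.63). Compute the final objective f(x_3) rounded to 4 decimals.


FISTA on f(x) = 4*x^2 + 13*x + 0.63*|x|
L = 8, alpha = 0.0701
Iteration 1: beta = 0.0, y = 3.8754 + 0.0*(3.8754 - 3.8754) = 3.8754
  grad(y) = 44.0032, v = y - alpha*grad = 0.7908
  prox(v) = soft_thresh(0.7908, 0.0442) = 0.7466
Iteration 2: beta = 0.3333, y = 0.7466 + 0.3333*(0.7466 - 3.8754) = -0.2963
  grad(y) = 10.6295, v = y - alpha*grad = -1.0414
  prox(v) = soft_thresh(-1.0414, 0.0442) = -0.9973
Iteration 3: beta = 0.5, y = -0.9973 + 0.5*(-0.9973 - 0.7466) = -1.8692
  grad(y) = -1.9538, v = y - alpha*grad = -1.7323
  prox(v) = soft_thresh(-1.7323, 0.0442) = -1.6881
f(x_3) = 4*(-1.6881)^2 + 13*(-1.6881) + 0.63*|-1.6881| = -9.4831


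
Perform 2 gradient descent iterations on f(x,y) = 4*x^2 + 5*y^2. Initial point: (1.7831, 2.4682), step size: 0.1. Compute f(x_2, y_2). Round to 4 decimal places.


Gradient descent on f(x,y) = 4*x^2 + 5*y^2.
Starting point: (1.7831, 2.4682), alpha = 0.1
Step 1: grad_x = 2*4*1.7831 = 14.2648, grad_y = 2*5*2.4682 = 24.682
  x_1 = 1.7831 - 0.1*14.2648 = 0.3566
  y_1 = 2.4682 - 0.1*24.682 = 0.0
Step 2: grad_x = 2*4*0.3566 = 2.853, grad_y = 2*5*0.0 = 0.0
  x_2 = 0.3566 - 0.1*2.853 = 0.0713
  y_2 = 0.0 - 0.1*0.0 = 0.0
f(0.0713, 0.0) = 4*0.0713^2 + 5*0.0^2 = 0.0203


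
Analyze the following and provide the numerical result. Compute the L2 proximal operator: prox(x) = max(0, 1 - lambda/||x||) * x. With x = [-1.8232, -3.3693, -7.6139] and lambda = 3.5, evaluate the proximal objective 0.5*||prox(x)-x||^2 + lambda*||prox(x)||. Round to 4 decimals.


Step 1: Compute ||x||.
||x|| = 8.5234
Step 2: Compute scaling factor.
scale = max(0, 1 - 3.5/8.5234) = 0.5894
Step 3: prox(x) = [-1.0745, -1.9857, -4.4874]
||prox(x)|| = 5.0234
Step 4: Proximal objective.
0.5*||prox-x||^2 = 6.125
lambda*||prox|| = 17.5819
Total = 23.7068


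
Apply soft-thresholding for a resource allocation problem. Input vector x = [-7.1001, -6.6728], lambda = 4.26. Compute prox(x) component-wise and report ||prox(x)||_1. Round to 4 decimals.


Soft-thresholding with lambda = 4.26:
prox(-7.1001) = sign(-7.1001)*max(|-7.1001| - 4.26, 0) = -2.8401
prox(-6.6728) = sign(-6.6728)*max(|-6.6728| - 4.26, 0) = -2.4128
prox(x) = [-2.8401, -2.4128]
||prox(x)||_1 = 2.8401 + 2.4128 = 5.2529


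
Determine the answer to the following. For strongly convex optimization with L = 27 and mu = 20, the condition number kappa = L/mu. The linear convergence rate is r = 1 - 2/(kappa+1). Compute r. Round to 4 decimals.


Step 1: Compute the condition number.
kappa = L/mu = 27/20 = 1.35
Step 2: Compute the convergence rate.
r = 1 - 2/(kappa + 1) = 1 - 2*mu/(L + mu) = (L - mu)/(L + mu) = 7/47 = 0.1489


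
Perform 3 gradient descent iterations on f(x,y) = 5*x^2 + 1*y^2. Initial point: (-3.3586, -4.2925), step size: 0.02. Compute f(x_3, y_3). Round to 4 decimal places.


Gradient descent on f(x,y) = 5*x^2 + 1*y^2.
Starting point: (-3.3586, -4.2925), alpha = 0.02
Step 1: grad_x = 2*5*-3.3586 = -33.586, grad_y = 2*1*-4.2925 = -8.585
  x_1 = -3.3586 - 0.02*-33.586 = -2.6869
  y_1 = -4.2925 - 0.02*-8.585 = -4.1208
Step 2: grad_x = 2*5*-2.6869 = -26.8688, grad_y = 2*1*-4.1208 = -8.2416
  x_2 = -2.6869 - 0.02*-26.8688 = -2.1495
  y_2 = -4.1208 - 0.02*-8.2416 = -3.956
Step 3: grad_x = 2*5*-2.1495 = -21.495, grad_y = 2*1*-3.956 = -7.9119
  x_3 = -2.1495 - 0.02*-21.495 = -1.7196
  y_3 = -3.956 - 0.02*-7.9119 = -3.7977
f(-1.7196, -3.7977) = 5*(-1.7196)^2 + 1*(-3.7977)^2 = 29.2079


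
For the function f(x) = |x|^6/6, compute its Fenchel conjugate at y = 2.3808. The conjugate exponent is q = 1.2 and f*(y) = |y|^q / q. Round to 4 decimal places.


The conjugate exponent q satisfies 1/p + 1/q = 1.
p = 6, so q = 6/(6 - 1) = 1.2
|y|^q = 2.3808^1.2 = 2.8318
f*(2.3808) = 2.8318 / 1.2 = 2.3599


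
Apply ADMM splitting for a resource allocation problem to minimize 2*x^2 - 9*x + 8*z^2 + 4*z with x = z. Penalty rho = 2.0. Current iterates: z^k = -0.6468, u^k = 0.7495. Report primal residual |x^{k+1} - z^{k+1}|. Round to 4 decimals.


ADMM iteration with rho = 2.0, z^k = -0.6468, u^k = 0.7495
Step 1: x-update.
Minimize 2*x^2 - 9*x + (2.0/2)*(x + 0.6468 + 0.7495)^2
FOC: (2*2 + 2.0)*x = 9 + 2.0*(-0.6468 - 0.7495)
x^{k+1} = 1.0346
Step 2: z-update.
Minimize 8*z^2 + 4*z + (2.0/2)*(1.0346 - z + 0.7495)^2
FOC: (2*8 + 2.0)*z = -4 + 2.0*(1.0346 + 0.7495)
z^{k+1} = -0.024
Step 3: u-update.
u^{k+1} = 0.7495 + 1.0346 + 0.024 = 1.8081
Step 4: Primal residual = |1.0346 + 0.024| = 1.0586


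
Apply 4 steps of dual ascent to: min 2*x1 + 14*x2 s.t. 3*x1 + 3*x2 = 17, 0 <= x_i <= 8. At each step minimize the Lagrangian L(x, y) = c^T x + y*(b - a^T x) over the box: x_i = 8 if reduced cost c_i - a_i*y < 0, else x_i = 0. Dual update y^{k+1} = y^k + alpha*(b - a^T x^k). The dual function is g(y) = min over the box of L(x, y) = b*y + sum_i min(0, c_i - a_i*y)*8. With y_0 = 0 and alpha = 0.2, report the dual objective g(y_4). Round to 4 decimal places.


Dual ascent for LP: min 2*x1 + 14*x2, 3*x1 + 3*x2 = 17, 0 <= x_i <= 8
Step 1: y^k = 0.0, reduced costs: (2.0, 14.0)
  x^k = (0.0, 0.0), subgradient = b - a^T x = 17.0
  y^{k+1} = 0.0 + 0.2*17.0 = 3.4
Step 2: y^k = 3.4, reduced costs: (-8.2, 3.8)
  x^k = (8.0, 0.0), subgradient = b - a^T x = -7.0
  y^{k+1} = 3.4 + 0.2*-7.0 = 2.0
Step 3: y^k = 2.0, reduced costs: (-4.0, 8.0)
  x^k = (8.0, 0.0), subgradient = b - a^T x = -7.0
  y^{k+1} = 2.0 + 0.2*-7.0 = 0.6
Step 4: y^k = 0.6, reduced costs: (0.2, 12.2)
  x^k = (0.0, 0.0), subgradient = b - a^T x = 17.0
  y^{k+1} = 0.6 + 0.2*17.0 = 4.0
Dual objective at y_4 = 4.0: reduced costs (-10.0, 2.0), box minimizer x = (8.0, 0.0)
g(y_4) = b*y + (c1 - a1*y)*x1 + (c2 - a2*y)*x2 = 17*4.0 + (-10.0)*8.0 + 2.0*0.0 = 68.0 - 80.0 + 0.0 = -12.0


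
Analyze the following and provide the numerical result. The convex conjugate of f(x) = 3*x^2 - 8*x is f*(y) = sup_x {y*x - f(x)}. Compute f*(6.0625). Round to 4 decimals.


f*(y) = sup_x {y*x - a*x^2 - b*x} = sup_x {(y-b)*x - a*x^2}
FOC: (y - b) - 2a*x = 0 => x* = (y - b)/(2a)
x* = (6.0625 + 8)/(2*3) = 2.3438
f*(6.0625) = (y-b)^2/(4a) = (6.0625 + 8)^2/(4*3)
= 197.7539/12 = 16.4795
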